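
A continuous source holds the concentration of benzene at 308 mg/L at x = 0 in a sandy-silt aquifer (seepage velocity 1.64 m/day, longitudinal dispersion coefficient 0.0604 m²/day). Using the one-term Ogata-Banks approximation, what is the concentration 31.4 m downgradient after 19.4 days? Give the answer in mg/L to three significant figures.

187 mg/L

For a continuous step input, C/C₀ ≈ ½·erfc((x−vt)/(2√(Dt))).
vt = 1.64 × 19.4 = 31.816 m and 2√(Dt) = 2√(0.0604 × 19.4) = 2.165 m.
Argument (x−vt)/(2√(Dt)) = (31.4 − 31.816)/2.165 = -0.1921; ½·erfc(-0.1921) = 0.6071.
C = 308 × 0.6071 = 187 mg/L.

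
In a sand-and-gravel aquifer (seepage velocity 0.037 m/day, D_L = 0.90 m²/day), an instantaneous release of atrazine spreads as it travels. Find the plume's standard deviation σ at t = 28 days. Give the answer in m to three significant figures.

Dispersive spreading gives a Gaussian with σ² = 2Dt; advection only shifts the center.
σ = √(2 × 0.90 × 28) = 7.10 m.

7.10 m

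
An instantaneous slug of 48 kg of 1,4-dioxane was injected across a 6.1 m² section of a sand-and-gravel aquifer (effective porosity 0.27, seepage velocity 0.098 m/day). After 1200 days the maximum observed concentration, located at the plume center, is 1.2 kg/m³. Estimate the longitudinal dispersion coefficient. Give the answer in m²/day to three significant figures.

At the plume center C_max = M/(n_e·A·√(4πDt)), so D = M²/(4πt·(n_e·A·C_max)²).
n_e·A·C_max = 0.27 × 6.1 × 1.2 = 1.976 kg/m.
D = 48²/(4π × 1200 × 1.976²) = 0.0391 m²/day.

0.0391 m²/day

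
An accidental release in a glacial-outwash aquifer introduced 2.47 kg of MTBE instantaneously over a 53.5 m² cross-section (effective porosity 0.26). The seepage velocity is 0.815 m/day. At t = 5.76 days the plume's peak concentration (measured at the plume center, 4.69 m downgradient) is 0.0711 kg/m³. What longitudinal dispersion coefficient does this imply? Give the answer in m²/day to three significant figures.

0.0862 m²/day

At the plume center C_max = M/(n_e·A·√(4πDt)), so D = M²/(4πt·(n_e·A·C_max)²).
n_e·A·C_max = 0.26 × 53.5 × 0.0711 = 0.9890 kg/m.
D = 2.47²/(4π × 5.76 × 0.9890²) = 0.0862 m²/day.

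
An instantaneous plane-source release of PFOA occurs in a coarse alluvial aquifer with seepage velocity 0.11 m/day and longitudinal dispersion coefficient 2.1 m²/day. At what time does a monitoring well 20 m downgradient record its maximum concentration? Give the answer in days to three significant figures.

For the 1D instantaneous-source solution, setting ∂C/∂t = 0 at fixed x gives v²t² + 2Dt − x² = 0, so t = (√(D² + v²x²) − D)/v².
√(D² + v²x²) = √(2.1² + 0.11² × 20²) = 3.041; v² = 0.0121.
t = (3.041 − 2.1)/0.0121 = 77.8 days (vs. the pure-advection estimate x/v = 182 d).

77.8 days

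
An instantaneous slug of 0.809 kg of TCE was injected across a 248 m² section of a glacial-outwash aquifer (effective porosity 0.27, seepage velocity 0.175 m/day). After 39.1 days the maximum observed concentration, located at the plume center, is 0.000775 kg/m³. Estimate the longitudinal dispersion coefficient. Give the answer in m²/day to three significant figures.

0.495 m²/day

At the plume center C_max = M/(n_e·A·√(4πDt)), so D = M²/(4πt·(n_e·A·C_max)²).
n_e·A·C_max = 0.27 × 248 × 0.000775 = 0.05189 kg/m.
D = 0.809²/(4π × 39.1 × 0.05189²) = 0.495 m²/day.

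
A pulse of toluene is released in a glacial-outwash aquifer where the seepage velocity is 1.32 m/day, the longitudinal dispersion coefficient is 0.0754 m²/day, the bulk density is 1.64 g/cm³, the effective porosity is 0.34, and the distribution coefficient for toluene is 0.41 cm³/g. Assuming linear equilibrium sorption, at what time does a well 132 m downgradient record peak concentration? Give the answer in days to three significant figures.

Retardation factor R = 1 + ρ_b·K_d/n = 1 + 1.64 × 0.41/0.34 = 2.978.
Sorption retards both mechanisms: v_R = v/R = 0.4433 m/day, D_R = D/R = 0.02532 m²/day.
Peak time from v_R²t² + 2D_R t − x² = 0: t = (√(D_R² + v_R²x²) − D_R)/v_R².
√(D_R² + v_R²x²) = √(0.02532² + 0.4433² × 132²) = 58.52; v_R² = 0.1965.
t = (58.52 − 0.02532)/0.1965 = 298 days.

298 days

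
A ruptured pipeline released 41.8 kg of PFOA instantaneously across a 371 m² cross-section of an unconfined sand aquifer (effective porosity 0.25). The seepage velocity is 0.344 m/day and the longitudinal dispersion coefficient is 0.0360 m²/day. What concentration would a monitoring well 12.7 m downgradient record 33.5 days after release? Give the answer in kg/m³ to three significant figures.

0.0869 kg/m³

For an instantaneous plane source, C(x,t) = M/(n_e·A·√(4πDt)) · exp(−(x−vt)²/(4Dt)), with n_e·A the pore (flow) area.
Plume center vt = 0.344 × 33.5 = 11.524 m, so the well at 12.7 m is 1.176 m downgradient of the peak.
√(4πDt) = 3.893 m, giving peak height M/(n_e·A·√(4πDt)) = 41.8/(0.25 × 371 × 3.893) = 0.1158 kg/m³.
(x−vt)²/(4Dt) = (1.176)²/(4 × 0.0360 × 33.5) = 0.2867; exp(−0.2867) = 0.7507.
C = 0.1158 × 0.7507 = 0.0869 kg/m³.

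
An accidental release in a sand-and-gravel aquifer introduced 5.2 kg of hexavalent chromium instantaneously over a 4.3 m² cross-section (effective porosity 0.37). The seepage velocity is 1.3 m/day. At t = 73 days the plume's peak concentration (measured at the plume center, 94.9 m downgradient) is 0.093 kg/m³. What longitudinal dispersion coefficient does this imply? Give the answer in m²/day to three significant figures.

1.35 m²/day

At the plume center C_max = M/(n_e·A·√(4πDt)), so D = M²/(4πt·(n_e·A·C_max)²).
n_e·A·C_max = 0.37 × 4.3 × 0.093 = 0.1480 kg/m.
D = 5.2²/(4π × 73 × 0.1480²) = 1.35 m²/day.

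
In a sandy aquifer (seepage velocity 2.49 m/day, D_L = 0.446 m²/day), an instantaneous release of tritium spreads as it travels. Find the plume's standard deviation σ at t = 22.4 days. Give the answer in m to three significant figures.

4.47 m

Dispersive spreading gives a Gaussian with σ² = 2Dt; advection only shifts the center.
σ = √(2 × 0.446 × 22.4) = 4.47 m.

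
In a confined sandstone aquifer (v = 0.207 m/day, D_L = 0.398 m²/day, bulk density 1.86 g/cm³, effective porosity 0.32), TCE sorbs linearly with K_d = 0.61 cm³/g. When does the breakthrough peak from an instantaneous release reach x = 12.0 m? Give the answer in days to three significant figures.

225 days

Retardation factor R = 1 + ρ_b·K_d/n = 1 + 1.86 × 0.61/0.32 = 4.546.
Sorption retards both mechanisms: v_R = v/R = 0.04553 m/day, D_R = D/R = 0.08755 m²/day.
Peak time from v_R²t² + 2D_R t − x² = 0: t = (√(D_R² + v_R²x²) − D_R)/v_R².
√(D_R² + v_R²x²) = √(0.08755² + 0.04553² × 12.0²) = 0.5533; v_R² = 0.002073.
t = (0.5533 − 0.08755)/0.002073 = 225 days.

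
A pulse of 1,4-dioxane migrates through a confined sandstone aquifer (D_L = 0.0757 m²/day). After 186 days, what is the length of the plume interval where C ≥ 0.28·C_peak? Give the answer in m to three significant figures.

The plume is Gaussian with σ = √(2Dt) = √(2 × 0.0757 × 186) = 5.307 m.
C/C_peak = exp(−Δx²/(2σ²)) = 0.28 ⇒ Δx = σ·√(−2 ln 0.28) = 5.307 × 1.596 = 8.470 m.
Width = 2Δx = 16.9 m.

16.9 m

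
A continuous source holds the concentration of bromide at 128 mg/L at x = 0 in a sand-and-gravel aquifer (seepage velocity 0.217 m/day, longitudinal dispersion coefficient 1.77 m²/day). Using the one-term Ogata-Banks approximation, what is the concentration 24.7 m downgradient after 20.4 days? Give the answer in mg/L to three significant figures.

For a continuous step input, C/C₀ ≈ ½·erfc((x−vt)/(2√(Dt))).
vt = 0.217 × 20.4 = 4.4268 m and 2√(Dt) = 2√(1.77 × 20.4) = 12.02 m.
Argument (x−vt)/(2√(Dt)) = (24.7 − 4.4268)/12.02 = 1.687; ½·erfc(1.687) = 0.008522.
C = 128 × 0.008522 = 1.09 mg/L.

1.09 mg/L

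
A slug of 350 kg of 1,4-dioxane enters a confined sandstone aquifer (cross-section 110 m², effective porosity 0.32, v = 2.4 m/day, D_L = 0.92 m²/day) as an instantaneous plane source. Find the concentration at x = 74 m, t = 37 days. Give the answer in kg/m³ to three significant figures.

0.0962 kg/m³

For an instantaneous plane source, C(x,t) = M/(n_e·A·√(4πDt)) · exp(−(x−vt)²/(4Dt)), with n_e·A the pore (flow) area.
Plume center vt = 2.4 × 37 = 88.8 m, so the well at 74 m is 14.8 m upgradient of the peak.
√(4πDt) = 20.68 m, giving peak height M/(n_e·A·√(4πDt)) = 350/(0.32 × 110 × 20.68) = 0.4808 kg/m³.
(x−vt)²/(4Dt) = (-14.8)²/(4 × 0.92 × 37) = 1.609; exp(−1.609) = 0.2001.
C = 0.4808 × 0.2001 = 0.0962 kg/m³.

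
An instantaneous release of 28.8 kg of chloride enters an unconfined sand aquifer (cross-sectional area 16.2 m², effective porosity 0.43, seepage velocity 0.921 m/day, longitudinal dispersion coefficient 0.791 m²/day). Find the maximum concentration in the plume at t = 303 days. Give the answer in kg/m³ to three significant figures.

The peak of an instantaneous 1D plume sits at x = vt; there the Gaussian factor is 1 and C_max = M/(n_e·A·√(4πDt)), where n_e·A is the pore area the mass is dissolved in.
√(4πDt) = √(4π × 0.791 × 303) = 54.88 m, so C_max = 28.8/(0.43 × 16.2 × 54.88) = 0.0753 kg/m³.

0.0753 kg/m³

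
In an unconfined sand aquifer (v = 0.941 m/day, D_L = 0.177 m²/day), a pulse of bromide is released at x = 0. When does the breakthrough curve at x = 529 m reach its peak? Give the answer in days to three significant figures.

For the 1D instantaneous-source solution, setting ∂C/∂t = 0 at fixed x gives v²t² + 2Dt − x² = 0, so t = (√(D² + v²x²) − D)/v².
√(D² + v²x²) = √(0.177² + 0.941² × 529²) = 497.8; v² = 0.885481.
t = (497.8 − 0.177)/0.885481 = 562 days (vs. the pure-advection estimate x/v = 562 d).

562 days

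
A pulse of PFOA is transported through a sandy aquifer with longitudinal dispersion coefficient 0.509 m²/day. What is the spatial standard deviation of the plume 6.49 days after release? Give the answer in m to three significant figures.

2.57 m

Dispersive spreading gives a Gaussian with σ² = 2Dt; advection only shifts the center.
σ = √(2 × 0.509 × 6.49) = 2.57 m.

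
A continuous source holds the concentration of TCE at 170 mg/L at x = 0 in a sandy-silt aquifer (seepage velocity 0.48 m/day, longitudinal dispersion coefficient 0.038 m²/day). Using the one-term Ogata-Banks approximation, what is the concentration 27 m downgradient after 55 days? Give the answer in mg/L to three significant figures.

65.4 mg/L

For a continuous step input, C/C₀ ≈ ½·erfc((x−vt)/(2√(Dt))).
vt = 0.48 × 55 = 26.4 m and 2√(Dt) = 2√(0.038 × 55) = 2.891 m.
Argument (x−vt)/(2√(Dt)) = (27 − 26.4)/2.891 = 0.2075; ½·erfc(0.2075) = 0.3846.
C = 170 × 0.3846 = 65.4 mg/L.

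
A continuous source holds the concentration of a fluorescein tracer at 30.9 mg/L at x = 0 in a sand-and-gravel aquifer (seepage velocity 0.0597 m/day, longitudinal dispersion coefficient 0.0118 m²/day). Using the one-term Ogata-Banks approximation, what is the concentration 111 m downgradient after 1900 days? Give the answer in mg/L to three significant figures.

For a continuous step input, C/C₀ ≈ ½·erfc((x−vt)/(2√(Dt))).
vt = 0.0597 × 1900 = 113.43 m and 2√(Dt) = 2√(0.0118 × 1900) = 9.470 m.
Argument (x−vt)/(2√(Dt)) = (111 − 113.43)/9.470 = -0.2566; ½·erfc(-0.2566) = 0.6417.
C = 30.9 × 0.6417 = 19.8 mg/L.

19.8 mg/L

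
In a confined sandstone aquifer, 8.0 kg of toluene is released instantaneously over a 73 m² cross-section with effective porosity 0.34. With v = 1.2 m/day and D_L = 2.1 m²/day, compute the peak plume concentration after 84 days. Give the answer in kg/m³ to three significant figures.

0.00685 kg/m³

The peak of an instantaneous 1D plume sits at x = vt; there the Gaussian factor is 1 and C_max = M/(n_e·A·√(4πDt)), where n_e·A is the pore area the mass is dissolved in.
√(4πDt) = √(4π × 2.1 × 84) = 47.08 m, so C_max = 8.0/(0.34 × 73 × 47.08) = 0.00685 kg/m³.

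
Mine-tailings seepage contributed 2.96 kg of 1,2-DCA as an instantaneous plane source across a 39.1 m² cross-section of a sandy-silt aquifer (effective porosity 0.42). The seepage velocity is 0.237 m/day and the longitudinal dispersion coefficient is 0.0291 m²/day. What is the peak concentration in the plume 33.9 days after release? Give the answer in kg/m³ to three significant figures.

The peak of an instantaneous 1D plume sits at x = vt; there the Gaussian factor is 1 and C_max = M/(n_e·A·√(4πDt)), where n_e·A is the pore area the mass is dissolved in.
√(4πDt) = √(4π × 0.0291 × 33.9) = 3.521 m, so C_max = 2.96/(0.42 × 39.1 × 3.521) = 0.0512 kg/m³.

0.0512 kg/m³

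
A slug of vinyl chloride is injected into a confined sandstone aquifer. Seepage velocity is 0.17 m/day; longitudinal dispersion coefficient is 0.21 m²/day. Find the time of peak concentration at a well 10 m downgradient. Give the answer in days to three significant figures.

For the 1D instantaneous-source solution, setting ∂C/∂t = 0 at fixed x gives v²t² + 2Dt − x² = 0, so t = (√(D² + v²x²) − D)/v².
√(D² + v²x²) = √(0.21² + 0.17² × 10²) = 1.713; v² = 0.0289.
t = (1.713 − 0.21)/0.0289 = 52.0 days (vs. the pure-advection estimate x/v = 58.8 d).

52.0 days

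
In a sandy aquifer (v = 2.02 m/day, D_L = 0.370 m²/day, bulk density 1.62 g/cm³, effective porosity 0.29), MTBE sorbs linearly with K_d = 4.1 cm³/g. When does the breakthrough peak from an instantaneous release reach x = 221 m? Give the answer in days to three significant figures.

Retardation factor R = 1 + ρ_b·K_d/n = 1 + 1.62 × 4.1/0.29 = 23.90.
Sorption retards both mechanisms: v_R = v/R = 0.08452 m/day, D_R = D/R = 0.01548 m²/day.
Peak time from v_R²t² + 2D_R t − x² = 0: t = (√(D_R² + v_R²x²) − D_R)/v_R².
√(D_R² + v_R²x²) = √(0.01548² + 0.08452² × 221²) = 18.68; v_R² = 0.007144.
t = (18.68 − 0.01548)/0.007144 = 2610 days.

2610 days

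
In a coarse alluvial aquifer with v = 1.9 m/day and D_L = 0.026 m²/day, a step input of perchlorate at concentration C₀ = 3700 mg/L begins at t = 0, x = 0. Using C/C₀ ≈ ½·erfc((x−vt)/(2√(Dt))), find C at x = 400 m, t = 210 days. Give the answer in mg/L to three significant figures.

1410 mg/L

For a continuous step input, C/C₀ ≈ ½·erfc((x−vt)/(2√(Dt))).
vt = 1.9 × 210 = 399 m and 2√(Dt) = 2√(0.026 × 210) = 4.673 m.
Argument (x−vt)/(2√(Dt)) = (400 − 399)/4.673 = 0.2140; ½·erfc(0.2140) = 0.3811.
C = 3700 × 0.3811 = 1410 mg/L.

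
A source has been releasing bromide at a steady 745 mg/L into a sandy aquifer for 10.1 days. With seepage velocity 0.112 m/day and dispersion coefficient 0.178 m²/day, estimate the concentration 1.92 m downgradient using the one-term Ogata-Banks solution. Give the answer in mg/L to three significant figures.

252 mg/L

For a continuous step input, C/C₀ ≈ ½·erfc((x−vt)/(2√(Dt))).
vt = 0.112 × 10.1 = 1.1312 m and 2√(Dt) = 2√(0.178 × 10.1) = 2.682 m.
Argument (x−vt)/(2√(Dt)) = (1.92 − 1.1312)/2.682 = 0.2941; ½·erfc(0.2941) = 0.3387.
C = 745 × 0.3387 = 252 mg/L.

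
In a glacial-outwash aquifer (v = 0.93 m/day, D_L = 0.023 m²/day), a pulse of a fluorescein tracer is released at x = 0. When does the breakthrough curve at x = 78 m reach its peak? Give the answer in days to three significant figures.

83.8 days

For the 1D instantaneous-source solution, setting ∂C/∂t = 0 at fixed x gives v²t² + 2Dt − x² = 0, so t = (√(D² + v²x²) − D)/v².
√(D² + v²x²) = √(0.023² + 0.93² × 78²) = 72.54; v² = 0.8649.
t = (72.54 − 0.023)/0.8649 = 83.8 days (vs. the pure-advection estimate x/v = 83.9 d).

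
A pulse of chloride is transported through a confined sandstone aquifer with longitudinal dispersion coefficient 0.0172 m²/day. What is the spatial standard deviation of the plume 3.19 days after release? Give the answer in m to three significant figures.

Dispersive spreading gives a Gaussian with σ² = 2Dt; advection only shifts the center.
σ = √(2 × 0.0172 × 3.19) = 0.331 m.

0.331 m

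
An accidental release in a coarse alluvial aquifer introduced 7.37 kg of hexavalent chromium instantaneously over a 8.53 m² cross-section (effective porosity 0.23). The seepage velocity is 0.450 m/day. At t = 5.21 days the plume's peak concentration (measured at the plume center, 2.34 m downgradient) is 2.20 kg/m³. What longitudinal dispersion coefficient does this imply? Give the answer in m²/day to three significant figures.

0.0445 m²/day

At the plume center C_max = M/(n_e·A·√(4πDt)), so D = M²/(4πt·(n_e·A·C_max)²).
n_e·A·C_max = 0.23 × 8.53 × 2.20 = 4.316 kg/m.
D = 7.37²/(4π × 5.21 × 4.316²) = 0.0445 m²/day.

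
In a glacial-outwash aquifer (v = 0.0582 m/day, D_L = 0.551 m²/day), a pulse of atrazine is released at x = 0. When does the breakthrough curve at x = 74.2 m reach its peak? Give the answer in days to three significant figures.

For the 1D instantaneous-source solution, setting ∂C/∂t = 0 at fixed x gives v²t² + 2Dt − x² = 0, so t = (√(D² + v²x²) − D)/v².
√(D² + v²x²) = √(0.551² + 0.0582² × 74.2²) = 4.353; v² = 0.00338724.
t = (4.353 − 0.551)/0.00338724 = 1120 days (vs. the pure-advection estimate x/v = 1270 d).

1120 days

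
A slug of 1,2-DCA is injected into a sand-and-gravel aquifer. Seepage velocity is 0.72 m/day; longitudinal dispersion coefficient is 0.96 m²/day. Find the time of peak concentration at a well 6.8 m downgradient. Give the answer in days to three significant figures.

For the 1D instantaneous-source solution, setting ∂C/∂t = 0 at fixed x gives v²t² + 2Dt − x² = 0, so t = (√(D² + v²x²) − D)/v².
√(D² + v²x²) = √(0.96² + 0.72² × 6.8²) = 4.989; v² = 0.5184.
t = (4.989 − 0.96)/0.5184 = 7.77 days (vs. the pure-advection estimate x/v = 9.44 d).

7.77 days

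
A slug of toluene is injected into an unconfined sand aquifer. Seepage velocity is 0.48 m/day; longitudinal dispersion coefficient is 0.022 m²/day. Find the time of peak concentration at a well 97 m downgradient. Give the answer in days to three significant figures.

For the 1D instantaneous-source solution, setting ∂C/∂t = 0 at fixed x gives v²t² + 2Dt − x² = 0, so t = (√(D² + v²x²) − D)/v².
√(D² + v²x²) = √(0.022² + 0.48² × 97²) = 46.56; v² = 0.2304.
t = (46.56 − 0.022)/0.2304 = 202 days (vs. the pure-advection estimate x/v = 202 d).

202 days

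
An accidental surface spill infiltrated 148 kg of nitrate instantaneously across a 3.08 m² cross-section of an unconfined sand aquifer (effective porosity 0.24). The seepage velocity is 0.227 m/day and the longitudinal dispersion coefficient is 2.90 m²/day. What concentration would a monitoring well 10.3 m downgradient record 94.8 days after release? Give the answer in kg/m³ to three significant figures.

For an instantaneous plane source, C(x,t) = M/(n_e·A·√(4πDt)) · exp(−(x−vt)²/(4Dt)), with n_e·A the pore (flow) area.
Plume center vt = 0.227 × 94.8 = 21.5196 m, so the well at 10.3 m is 11.2196 m upgradient of the peak.
√(4πDt) = 58.78 m, giving peak height M/(n_e·A·√(4πDt)) = 148/(0.24 × 3.08 × 58.78) = 3.406 kg/m³.
(x−vt)²/(4Dt) = (-11.2196)²/(4 × 2.90 × 94.8) = 0.1145; exp(−0.1145) = 0.8918.
C = 3.406 × 0.8918 = 3.04 kg/m³.

3.04 kg/m³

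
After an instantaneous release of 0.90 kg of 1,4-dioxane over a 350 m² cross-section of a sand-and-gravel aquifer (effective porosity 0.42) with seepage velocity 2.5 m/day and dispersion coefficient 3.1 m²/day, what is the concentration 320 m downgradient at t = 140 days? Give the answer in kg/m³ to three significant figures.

4.94e-05 kg/m³

For an instantaneous plane source, C(x,t) = M/(n_e·A·√(4πDt)) · exp(−(x−vt)²/(4Dt)), with n_e·A the pore (flow) area.
Plume center vt = 2.5 × 140 = 350 m, so the well at 320 m is 30 m upgradient of the peak.
√(4πDt) = 73.85 m, giving peak height M/(n_e·A·√(4πDt)) = 0.90/(0.42 × 350 × 73.85) = 8.290e-05 kg/m³.
(x−vt)²/(4Dt) = (-30)²/(4 × 3.1 × 140) = 0.5184; exp(−0.5184) = 0.5955.
C = 8.290e-05 × 0.5955 = 4.94e-05 kg/m³.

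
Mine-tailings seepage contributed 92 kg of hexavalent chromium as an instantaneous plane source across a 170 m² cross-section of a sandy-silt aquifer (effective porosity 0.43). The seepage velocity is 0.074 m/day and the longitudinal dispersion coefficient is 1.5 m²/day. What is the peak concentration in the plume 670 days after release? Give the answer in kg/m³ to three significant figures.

The peak of an instantaneous 1D plume sits at x = vt; there the Gaussian factor is 1 and C_max = M/(n_e·A·√(4πDt)), where n_e·A is the pore area the mass is dissolved in.
√(4πDt) = √(4π × 1.5 × 670) = 112.4 m, so C_max = 92/(0.43 × 170 × 112.4) = 0.0112 kg/m³.

0.0112 kg/m³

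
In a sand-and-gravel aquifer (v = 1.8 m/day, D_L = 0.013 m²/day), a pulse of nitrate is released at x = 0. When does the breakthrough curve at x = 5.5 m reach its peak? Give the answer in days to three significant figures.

For the 1D instantaneous-source solution, setting ∂C/∂t = 0 at fixed x gives v²t² + 2Dt − x² = 0, so t = (√(D² + v²x²) − D)/v².
√(D² + v²x²) = √(0.013² + 1.8² × 5.5²) = 9.900; v² = 3.24.
t = (9.900 − 0.013)/3.24 = 3.05 days (vs. the pure-advection estimate x/v = 3.06 d).

3.05 days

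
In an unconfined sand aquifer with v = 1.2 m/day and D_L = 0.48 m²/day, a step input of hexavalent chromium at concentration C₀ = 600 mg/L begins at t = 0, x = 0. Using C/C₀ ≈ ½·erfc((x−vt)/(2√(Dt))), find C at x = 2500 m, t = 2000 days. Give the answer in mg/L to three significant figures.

For a continuous step input, C/C₀ ≈ ½·erfc((x−vt)/(2√(Dt))).
vt = 1.2 × 2000 = 2400 m and 2√(Dt) = 2√(0.48 × 2000) = 61.97 m.
Argument (x−vt)/(2√(Dt)) = (2500 − 2400)/61.97 = 1.614; ½·erfc(1.614) = 0.01123.
C = 600 × 0.01123 = 6.74 mg/L.

6.74 mg/L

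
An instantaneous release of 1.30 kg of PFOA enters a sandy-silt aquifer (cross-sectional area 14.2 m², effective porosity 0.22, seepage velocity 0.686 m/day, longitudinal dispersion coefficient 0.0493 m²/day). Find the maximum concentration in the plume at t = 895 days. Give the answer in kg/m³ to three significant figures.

The peak of an instantaneous 1D plume sits at x = vt; there the Gaussian factor is 1 and C_max = M/(n_e·A·√(4πDt)), where n_e·A is the pore area the mass is dissolved in.
√(4πDt) = √(4π × 0.0493 × 895) = 23.55 m, so C_max = 1.30/(0.22 × 14.2 × 23.55) = 0.0177 kg/m³.

0.0177 kg/m³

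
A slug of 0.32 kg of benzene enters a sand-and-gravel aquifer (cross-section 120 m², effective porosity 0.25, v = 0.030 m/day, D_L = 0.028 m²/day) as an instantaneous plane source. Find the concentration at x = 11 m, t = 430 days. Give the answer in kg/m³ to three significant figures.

For an instantaneous plane source, C(x,t) = M/(n_e·A·√(4πDt)) · exp(−(x−vt)²/(4Dt)), with n_e·A the pore (flow) area.
Plume center vt = 0.030 × 430 = 12.9 m, so the well at 11 m is 1.9 m upgradient of the peak.
√(4πDt) = 12.30 m, giving peak height M/(n_e·A·√(4πDt)) = 0.32/(0.25 × 120 × 12.30) = 0.0008672 kg/m³.
(x−vt)²/(4Dt) = (-1.9)²/(4 × 0.028 × 430) = 0.07496; exp(−0.07496) = 0.9278.
C = 0.0008672 × 0.9278 = 0.000805 kg/m³.

0.000805 kg/m³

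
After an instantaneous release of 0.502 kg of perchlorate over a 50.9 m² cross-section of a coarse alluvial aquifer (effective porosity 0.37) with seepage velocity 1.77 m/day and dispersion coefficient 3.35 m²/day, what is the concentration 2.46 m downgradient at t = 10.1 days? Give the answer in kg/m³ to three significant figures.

0.000223 kg/m³

For an instantaneous plane source, C(x,t) = M/(n_e·A·√(4πDt)) · exp(−(x−vt)²/(4Dt)), with n_e·A the pore (flow) area.
Plume center vt = 1.77 × 10.1 = 17.877 m, so the well at 2.46 m is 15.417 m upgradient of the peak.
√(4πDt) = 20.62 m, giving peak height M/(n_e·A·√(4πDt)) = 0.502/(0.37 × 50.9 × 20.62) = 0.001293 kg/m³.
(x−vt)²/(4Dt) = (-15.417)²/(4 × 3.35 × 10.1) = 1.756; exp(−1.756) = 0.1727.
C = 0.001293 × 0.1727 = 0.000223 kg/m³.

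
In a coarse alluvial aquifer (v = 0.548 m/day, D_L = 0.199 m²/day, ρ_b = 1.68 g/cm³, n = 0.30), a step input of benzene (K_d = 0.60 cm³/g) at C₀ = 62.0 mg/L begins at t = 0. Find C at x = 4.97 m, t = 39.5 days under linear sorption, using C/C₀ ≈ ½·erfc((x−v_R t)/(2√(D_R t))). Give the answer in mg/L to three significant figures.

Retardation factor R = 1 + ρ_b·K_d/n = 1 + 1.68 × 0.60/0.30 = 4.360.
Sorption retards both mechanisms: v_R = v/R = 0.1257 m/day, D_R = D/R = 0.04564 m²/day.
v_R·t = 0.1257 × 39.5 = 4.96515 m; 2√(D_R t) = 2.685 m; argument = (4.97 − 4.96515)/2.685 = 0.001806.
C = C₀ × ½·erfc(0.001806) = 62.0 × 0.4990 = 30.9 mg/L.

30.9 mg/L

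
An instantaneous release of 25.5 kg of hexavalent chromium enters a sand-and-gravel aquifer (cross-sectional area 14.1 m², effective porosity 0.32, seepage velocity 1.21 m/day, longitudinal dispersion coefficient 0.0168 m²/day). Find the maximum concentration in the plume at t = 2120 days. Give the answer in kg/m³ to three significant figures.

The peak of an instantaneous 1D plume sits at x = vt; there the Gaussian factor is 1 and C_max = M/(n_e·A·√(4πDt)), where n_e·A is the pore area the mass is dissolved in.
√(4πDt) = √(4π × 0.0168 × 2120) = 21.16 m, so C_max = 25.5/(0.32 × 14.1 × 21.16) = 0.267 kg/m³.

0.267 kg/m³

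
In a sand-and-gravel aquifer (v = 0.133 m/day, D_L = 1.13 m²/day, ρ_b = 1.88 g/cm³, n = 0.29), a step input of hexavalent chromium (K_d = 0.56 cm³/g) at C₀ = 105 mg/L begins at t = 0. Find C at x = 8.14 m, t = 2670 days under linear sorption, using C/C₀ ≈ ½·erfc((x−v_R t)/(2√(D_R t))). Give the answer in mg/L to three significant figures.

Retardation factor R = 1 + ρ_b·K_d/n = 1 + 1.88 × 0.56/0.29 = 4.630.
Sorption retards both mechanisms: v_R = v/R = 0.02873 m/day, D_R = D/R = 0.2441 m²/day.
v_R·t = 0.02873 × 2670 = 76.7091 m; 2√(D_R t) = 51.06 m; argument = (8.14 − 76.7091)/51.06 = -1.343.
C = C₀ × ½·erfc(-1.343) = 105 × 0.9712 = 102 mg/L.

102 mg/L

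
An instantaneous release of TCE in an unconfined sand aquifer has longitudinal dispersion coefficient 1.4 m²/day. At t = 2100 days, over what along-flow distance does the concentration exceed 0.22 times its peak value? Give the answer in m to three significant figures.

267 m

The plume is Gaussian with σ = √(2Dt) = √(2 × 1.4 × 2100) = 76.68 m.
C/C_peak = exp(−Δx²/(2σ²)) = 0.22 ⇒ Δx = σ·√(−2 ln 0.22) = 76.68 × 1.740 = 133.4 m.
Width = 2Δx = 267 m.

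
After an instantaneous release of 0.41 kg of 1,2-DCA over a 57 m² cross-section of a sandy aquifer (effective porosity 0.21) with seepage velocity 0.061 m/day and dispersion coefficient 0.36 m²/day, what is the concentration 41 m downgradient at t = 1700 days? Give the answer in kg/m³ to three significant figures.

For an instantaneous plane source, C(x,t) = M/(n_e·A·√(4πDt)) · exp(−(x−vt)²/(4Dt)), with n_e·A the pore (flow) area.
Plume center vt = 0.061 × 1700 = 103.7 m, so the well at 41 m is 62.7 m upgradient of the peak.
√(4πDt) = 87.70 m, giving peak height M/(n_e·A·√(4πDt)) = 0.41/(0.21 × 57 × 87.70) = 0.0003906 kg/m³.
(x−vt)²/(4Dt) = (-62.7)²/(4 × 0.36 × 1700) = 1.606; exp(−1.606) = 0.2007.
C = 0.0003906 × 0.2007 = 7.84e-05 kg/m³.

7.84e-05 kg/m³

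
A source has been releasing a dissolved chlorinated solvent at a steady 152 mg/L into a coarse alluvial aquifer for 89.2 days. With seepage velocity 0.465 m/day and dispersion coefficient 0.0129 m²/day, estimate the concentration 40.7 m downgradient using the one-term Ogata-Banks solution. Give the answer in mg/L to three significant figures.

106 mg/L

For a continuous step input, C/C₀ ≈ ½·erfc((x−vt)/(2√(Dt))).
vt = 0.465 × 89.2 = 41.478 m and 2√(Dt) = 2√(0.0129 × 89.2) = 2.145 m.
Argument (x−vt)/(2√(Dt)) = (40.7 − 41.478)/2.145 = -0.3627; ½·erfc(-0.3627) = 0.6960.
C = 152 × 0.6960 = 106 mg/L.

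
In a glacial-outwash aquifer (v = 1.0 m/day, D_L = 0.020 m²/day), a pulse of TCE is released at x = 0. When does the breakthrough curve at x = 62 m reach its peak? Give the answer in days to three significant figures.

62.0 days

For the 1D instantaneous-source solution, setting ∂C/∂t = 0 at fixed x gives v²t² + 2Dt − x² = 0, so t = (√(D² + v²x²) − D)/v².
√(D² + v²x²) = √(0.020² + 1.0² × 62²) = 62.00; v² = 1.
t = (62.00 − 0.020)/1 = 62.0 days (vs. the pure-advection estimate x/v = 62.0 d).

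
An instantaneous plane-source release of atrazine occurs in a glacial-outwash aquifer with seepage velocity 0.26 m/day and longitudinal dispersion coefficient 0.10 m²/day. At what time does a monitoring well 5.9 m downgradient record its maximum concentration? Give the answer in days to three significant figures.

21.3 days

For the 1D instantaneous-source solution, setting ∂C/∂t = 0 at fixed x gives v²t² + 2Dt − x² = 0, so t = (√(D² + v²x²) − D)/v².
√(D² + v²x²) = √(0.10² + 0.26² × 5.9²) = 1.537; v² = 0.0676.
t = (1.537 − 0.10)/0.0676 = 21.3 days (vs. the pure-advection estimate x/v = 22.7 d).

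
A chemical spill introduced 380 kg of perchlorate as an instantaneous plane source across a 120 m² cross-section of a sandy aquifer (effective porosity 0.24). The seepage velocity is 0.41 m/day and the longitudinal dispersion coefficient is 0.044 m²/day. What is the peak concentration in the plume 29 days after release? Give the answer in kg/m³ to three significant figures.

The peak of an instantaneous 1D plume sits at x = vt; there the Gaussian factor is 1 and C_max = M/(n_e·A·√(4πDt)), where n_e·A is the pore area the mass is dissolved in.
√(4πDt) = √(4π × 0.044 × 29) = 4.004 m, so C_max = 380/(0.24 × 120 × 4.004) = 3.30 kg/m³.

3.30 kg/m³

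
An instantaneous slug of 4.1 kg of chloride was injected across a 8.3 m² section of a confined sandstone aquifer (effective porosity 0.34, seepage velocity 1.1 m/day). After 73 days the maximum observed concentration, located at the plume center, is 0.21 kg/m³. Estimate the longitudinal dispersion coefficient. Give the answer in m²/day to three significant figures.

0.0522 m²/day

At the plume center C_max = M/(n_e·A·√(4πDt)), so D = M²/(4πt·(n_e·A·C_max)²).
n_e·A·C_max = 0.34 × 8.3 × 0.21 = 0.5926 kg/m.
D = 4.1²/(4π × 73 × 0.5926²) = 0.0522 m²/day.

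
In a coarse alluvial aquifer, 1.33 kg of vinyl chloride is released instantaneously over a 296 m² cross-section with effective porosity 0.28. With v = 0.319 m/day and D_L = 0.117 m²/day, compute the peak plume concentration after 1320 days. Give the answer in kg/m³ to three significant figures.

The peak of an instantaneous 1D plume sits at x = vt; there the Gaussian factor is 1 and C_max = M/(n_e·A·√(4πDt)), where n_e·A is the pore area the mass is dissolved in.
√(4πDt) = √(4π × 0.117 × 1320) = 44.05 m, so C_max = 1.33/(0.28 × 296 × 44.05) = 0.000364 kg/m³.

0.000364 kg/m³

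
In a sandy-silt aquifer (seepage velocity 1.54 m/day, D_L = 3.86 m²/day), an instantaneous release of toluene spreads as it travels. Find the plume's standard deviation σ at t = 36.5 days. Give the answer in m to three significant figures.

Dispersive spreading gives a Gaussian with σ² = 2Dt; advection only shifts the center.
σ = √(2 × 3.86 × 36.5) = 16.8 m.

16.8 m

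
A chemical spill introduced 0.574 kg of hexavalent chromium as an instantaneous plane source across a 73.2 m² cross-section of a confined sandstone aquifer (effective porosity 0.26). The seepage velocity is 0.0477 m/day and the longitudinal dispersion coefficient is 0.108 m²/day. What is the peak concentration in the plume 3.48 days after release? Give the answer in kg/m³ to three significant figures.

0.0139 kg/m³

The peak of an instantaneous 1D plume sits at x = vt; there the Gaussian factor is 1 and C_max = M/(n_e·A·√(4πDt)), where n_e·A is the pore area the mass is dissolved in.
√(4πDt) = √(4π × 0.108 × 3.48) = 2.173 m, so C_max = 0.574/(0.26 × 73.2 × 2.173) = 0.0139 kg/m³.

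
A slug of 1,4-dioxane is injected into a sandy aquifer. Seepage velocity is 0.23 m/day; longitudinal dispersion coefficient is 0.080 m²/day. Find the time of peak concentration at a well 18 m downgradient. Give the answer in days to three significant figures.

76.8 days

For the 1D instantaneous-source solution, setting ∂C/∂t = 0 at fixed x gives v²t² + 2Dt − x² = 0, so t = (√(D² + v²x²) − D)/v².
√(D² + v²x²) = √(0.080² + 0.23² × 18²) = 4.141; v² = 0.0529.
t = (4.141 − 0.080)/0.0529 = 76.8 days (vs. the pure-advection estimate x/v = 78.3 d).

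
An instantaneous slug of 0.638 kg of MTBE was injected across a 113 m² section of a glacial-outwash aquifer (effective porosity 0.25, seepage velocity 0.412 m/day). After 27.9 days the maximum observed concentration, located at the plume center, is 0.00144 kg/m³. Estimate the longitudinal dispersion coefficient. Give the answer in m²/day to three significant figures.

0.702 m²/day

At the plume center C_max = M/(n_e·A·√(4πDt)), so D = M²/(4πt·(n_e·A·C_max)²).
n_e·A·C_max = 0.25 × 113 × 0.00144 = 0.04068 kg/m.
D = 0.638²/(4π × 27.9 × 0.04068²) = 0.702 m²/day.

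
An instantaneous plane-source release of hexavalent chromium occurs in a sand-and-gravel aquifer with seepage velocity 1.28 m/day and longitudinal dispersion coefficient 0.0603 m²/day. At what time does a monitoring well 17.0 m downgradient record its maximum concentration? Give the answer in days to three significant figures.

13.2 days

For the 1D instantaneous-source solution, setting ∂C/∂t = 0 at fixed x gives v²t² + 2Dt − x² = 0, so t = (√(D² + v²x²) − D)/v².
√(D² + v²x²) = √(0.0603² + 1.28² × 17.0²) = 21.76; v² = 1.6384.
t = (21.76 − 0.0603)/1.6384 = 13.2 days (vs. the pure-advection estimate x/v = 13.3 d).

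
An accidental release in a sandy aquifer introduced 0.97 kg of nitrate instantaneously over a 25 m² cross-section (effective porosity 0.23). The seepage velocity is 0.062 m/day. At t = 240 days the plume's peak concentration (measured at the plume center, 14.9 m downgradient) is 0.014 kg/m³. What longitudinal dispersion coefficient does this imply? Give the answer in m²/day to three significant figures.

At the plume center C_max = M/(n_e·A·√(4πDt)), so D = M²/(4πt·(n_e·A·C_max)²).
n_e·A·C_max = 0.23 × 25 × 0.014 = 0.08050 kg/m.
D = 0.97²/(4π × 240 × 0.08050²) = 0.0481 m²/day.

0.0481 m²/day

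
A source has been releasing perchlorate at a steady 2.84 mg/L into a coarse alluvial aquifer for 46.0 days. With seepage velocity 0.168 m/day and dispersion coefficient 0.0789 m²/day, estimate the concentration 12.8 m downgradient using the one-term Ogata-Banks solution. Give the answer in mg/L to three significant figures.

0.0849 mg/L

For a continuous step input, C/C₀ ≈ ½·erfc((x−vt)/(2√(Dt))).
vt = 0.168 × 46.0 = 7.728 m and 2√(Dt) = 2√(0.0789 × 46.0) = 3.810 m.
Argument (x−vt)/(2√(Dt)) = (12.8 − 7.728)/3.810 = 1.331; ½·erfc(1.331) = 0.02990.
C = 2.84 × 0.02990 = 0.0849 mg/L.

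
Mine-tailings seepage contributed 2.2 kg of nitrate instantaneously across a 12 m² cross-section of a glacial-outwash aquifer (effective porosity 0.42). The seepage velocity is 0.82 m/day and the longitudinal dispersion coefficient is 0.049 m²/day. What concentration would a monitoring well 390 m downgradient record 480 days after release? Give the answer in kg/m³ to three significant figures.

For an instantaneous plane source, C(x,t) = M/(n_e·A·√(4πDt)) · exp(−(x−vt)²/(4Dt)), with n_e·A the pore (flow) area.
Plume center vt = 0.82 × 480 = 393.6 m, so the well at 390 m is 3.6 m upgradient of the peak.
√(4πDt) = 17.19 m, giving peak height M/(n_e·A·√(4πDt)) = 2.2/(0.42 × 12 × 17.19) = 0.02539 kg/m³.
(x−vt)²/(4Dt) = (-3.6)²/(4 × 0.049 × 480) = 0.1378; exp(−0.1378) = 0.8713.
C = 0.02539 × 0.8713 = 0.0221 kg/m³.

0.0221 kg/m³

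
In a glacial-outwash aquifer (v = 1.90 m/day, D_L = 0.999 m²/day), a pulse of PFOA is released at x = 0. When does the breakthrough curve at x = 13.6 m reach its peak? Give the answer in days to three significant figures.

For the 1D instantaneous-source solution, setting ∂C/∂t = 0 at fixed x gives v²t² + 2Dt − x² = 0, so t = (√(D² + v²x²) − D)/v².
√(D² + v²x²) = √(0.999² + 1.90² × 13.6²) = 25.86; v² = 3.61.
t = (25.86 − 0.999)/3.61 = 6.89 days (vs. the pure-advection estimate x/v = 7.16 d).

6.89 days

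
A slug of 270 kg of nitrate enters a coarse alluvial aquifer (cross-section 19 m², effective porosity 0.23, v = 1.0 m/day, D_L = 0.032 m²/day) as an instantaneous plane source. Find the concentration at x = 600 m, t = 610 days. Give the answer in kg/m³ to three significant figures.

1.10 kg/m³

For an instantaneous plane source, C(x,t) = M/(n_e·A·√(4πDt)) · exp(−(x−vt)²/(4Dt)), with n_e·A the pore (flow) area.
Plume center vt = 1.0 × 610 = 610 m, so the well at 600 m is 10 m upgradient of the peak.
√(4πDt) = 15.66 m, giving peak height M/(n_e·A·√(4πDt)) = 270/(0.23 × 19 × 15.66) = 3.945 kg/m³.
(x−vt)²/(4Dt) = (-10)²/(4 × 0.032 × 610) = 1.281; exp(−1.281) = 0.2778.
C = 3.945 × 0.2778 = 1.10 kg/m³.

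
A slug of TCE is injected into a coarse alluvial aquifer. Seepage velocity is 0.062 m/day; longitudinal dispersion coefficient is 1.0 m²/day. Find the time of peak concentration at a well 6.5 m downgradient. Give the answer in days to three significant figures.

For the 1D instantaneous-source solution, setting ∂C/∂t = 0 at fixed x gives v²t² + 2Dt − x² = 0, so t = (√(D² + v²x²) − D)/v².
√(D² + v²x²) = √(1.0² + 0.062² × 6.5²) = 1.078; v² = 0.003844.
t = (1.078 − 1.0)/0.003844 = 20.3 days (vs. the pure-advection estimate x/v = 105 d).

20.3 days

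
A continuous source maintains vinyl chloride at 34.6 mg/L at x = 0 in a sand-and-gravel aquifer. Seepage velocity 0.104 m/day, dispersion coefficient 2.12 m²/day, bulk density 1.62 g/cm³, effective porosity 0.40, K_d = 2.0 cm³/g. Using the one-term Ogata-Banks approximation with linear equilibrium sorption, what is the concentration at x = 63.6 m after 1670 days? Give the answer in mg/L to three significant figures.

Retardation factor R = 1 + ρ_b·K_d/n = 1 + 1.62 × 2.0/0.40 = 9.100.
Sorption retards both mechanisms: v_R = v/R = 0.01143 m/day, D_R = D/R = 0.2330 m²/day.
v_R·t = 0.01143 × 1670 = 19.0881 m; 2√(D_R t) = 39.45 m; argument = (63.6 − 19.0881)/39.45 = 1.128.
C = C₀ × ½·erfc(1.128) = 34.6 × 0.05533 = 1.91 mg/L.

1.91 mg/L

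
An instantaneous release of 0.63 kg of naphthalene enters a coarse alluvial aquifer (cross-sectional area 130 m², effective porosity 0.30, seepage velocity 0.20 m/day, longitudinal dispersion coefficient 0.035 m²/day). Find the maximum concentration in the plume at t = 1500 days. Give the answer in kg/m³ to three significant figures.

0.000629 kg/m³

The peak of an instantaneous 1D plume sits at x = vt; there the Gaussian factor is 1 and C_max = M/(n_e·A·√(4πDt)), where n_e·A is the pore area the mass is dissolved in.
√(4πDt) = √(4π × 0.035 × 1500) = 25.69 m, so C_max = 0.63/(0.30 × 130 × 25.69) = 0.000629 kg/m³.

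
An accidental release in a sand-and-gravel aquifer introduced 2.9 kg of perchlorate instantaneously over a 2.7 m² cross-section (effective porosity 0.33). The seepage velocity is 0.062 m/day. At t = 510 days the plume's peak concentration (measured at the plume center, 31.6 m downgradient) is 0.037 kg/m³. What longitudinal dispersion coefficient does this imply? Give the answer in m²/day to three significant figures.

At the plume center C_max = M/(n_e·A·√(4πDt)), so D = M²/(4πt·(n_e·A·C_max)²).
n_e·A·C_max = 0.33 × 2.7 × 0.037 = 0.03297 kg/m.
D = 2.9²/(4π × 510 × 0.03297²) = 1.21 m²/day.

1.21 m²/day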